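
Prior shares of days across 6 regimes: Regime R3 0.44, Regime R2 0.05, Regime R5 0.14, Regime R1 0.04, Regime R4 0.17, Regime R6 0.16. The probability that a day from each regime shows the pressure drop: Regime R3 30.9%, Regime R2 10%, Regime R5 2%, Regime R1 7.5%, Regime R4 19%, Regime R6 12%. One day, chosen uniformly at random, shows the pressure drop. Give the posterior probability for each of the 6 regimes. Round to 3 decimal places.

Compute prior × likelihood for every hypothesis:
  Regime R3: 0.44 × 0.309 = 0.13596
  Regime R2: 0.05 × 0.1 = 0.005
  Regime R5: 0.14 × 0.02 = 0.0028
  Regime R1: 0.04 × 0.075 = 0.003
  Regime R4: 0.17 × 0.19 = 0.0323
  Regime R6: 0.16 × 0.12 = 0.0192
Sum = 0.19826.
P(Regime R3 | drop) = 0.13596/0.19826 ≈ 0.686
P(Regime R2 | drop) = 0.005/0.19826 ≈ 0.025
P(Regime R5 | drop) = 0.0028/0.19826 ≈ 0.014
P(Regime R1 | drop) = 0.003/0.19826 ≈ 0.015
P(Regime R4 | drop) = 0.0323/0.19826 ≈ 0.163
P(Regime R6 | drop) = 0.0192/0.19826 ≈ 0.097

Regime R3 0.686, Regime R2 0.025, Regime R5 0.014, Regime R1 0.015, Regime R4 0.163, Regime R6 0.097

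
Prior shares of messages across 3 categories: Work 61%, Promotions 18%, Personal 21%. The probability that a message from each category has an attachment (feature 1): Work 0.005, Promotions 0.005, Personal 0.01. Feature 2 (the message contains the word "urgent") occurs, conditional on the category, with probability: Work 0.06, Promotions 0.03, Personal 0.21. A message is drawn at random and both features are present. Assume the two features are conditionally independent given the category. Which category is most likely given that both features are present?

Prior × likelihood for each hypothesis:
  Work: 0.61 × 0.005 × 0.06 = 0.000183
  Promotions: 0.18 × 0.005 × 0.03 = 0.000027
  Personal: 0.21 × 0.01 × 0.21 = 0.000441
Sum = 0.000651.
Largest term belongs to Personal, so Personal is most probable.

Personal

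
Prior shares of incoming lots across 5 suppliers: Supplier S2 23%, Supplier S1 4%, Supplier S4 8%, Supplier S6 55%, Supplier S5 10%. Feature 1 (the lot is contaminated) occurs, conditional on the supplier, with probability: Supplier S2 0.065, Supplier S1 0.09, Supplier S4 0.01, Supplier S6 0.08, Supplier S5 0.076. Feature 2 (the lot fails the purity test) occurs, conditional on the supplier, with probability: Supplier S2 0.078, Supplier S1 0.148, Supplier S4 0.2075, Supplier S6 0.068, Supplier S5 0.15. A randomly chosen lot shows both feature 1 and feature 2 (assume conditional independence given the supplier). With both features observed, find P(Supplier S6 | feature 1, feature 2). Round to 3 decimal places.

0.499

Unnormalized posteriors (prior × likelihood):
  Supplier S2: 0.23 × 0.065 × 0.078 = 0.0011661
  Supplier S1: 0.04 × 0.09 × 0.148 = 0.0005328
  Supplier S4: 0.08 × 0.01 × 0.2075 = 0.000166
  Supplier S6: 0.55 × 0.08 × 0.068 = 0.002992
  Supplier S5: 0.1 × 0.076 × 0.15 = 0.00114
Total = 0.0059969.
P(Supplier S6 | evidence) = 0.002992 / 0.0059969 ≈ 0.499.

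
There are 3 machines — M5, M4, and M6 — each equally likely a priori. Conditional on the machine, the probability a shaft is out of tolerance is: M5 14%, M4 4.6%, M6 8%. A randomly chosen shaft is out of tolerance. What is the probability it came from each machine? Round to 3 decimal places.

M5 0.526, M4 0.173, M6 0.301

With a uniform prior (1/3 each), posterior ∝ likelihood:
  M5: 0.14
  M4: 0.046
  M6: 0.08
Normalizing constant = 0.266.
P(M5 | oversize) = 0.14/0.266 ≈ 0.526
P(M4 | oversize) = 0.046/0.266 ≈ 0.173
P(M6 | oversize) = 0.08/0.266 ≈ 0.301
(Check: 0.526+0.173+0.301 = 1.000.)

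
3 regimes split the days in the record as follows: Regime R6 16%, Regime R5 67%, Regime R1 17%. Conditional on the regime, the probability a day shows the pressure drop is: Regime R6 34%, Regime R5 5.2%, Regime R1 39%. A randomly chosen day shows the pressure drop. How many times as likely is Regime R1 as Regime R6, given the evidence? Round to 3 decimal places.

By Bayes' rule, posterior ∝ prior × likelihood:
  Regime R6: 0.16 × 0.34 = 0.0544
  Regime R5: 0.67 × 0.052 = 0.03484
  Regime R1: 0.17 × 0.39 = 0.0663
Total = 0.15554.
The ratio is 0.0663 / 0.0544 (the normalizer cancels) = 1.219.

1.219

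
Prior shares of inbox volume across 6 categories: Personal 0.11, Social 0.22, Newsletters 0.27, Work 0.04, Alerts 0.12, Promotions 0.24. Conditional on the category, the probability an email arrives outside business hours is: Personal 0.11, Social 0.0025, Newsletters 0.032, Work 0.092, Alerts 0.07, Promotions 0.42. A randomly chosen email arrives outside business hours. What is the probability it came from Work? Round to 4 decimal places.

By Bayes' rule, posterior ∝ prior × likelihood:
  Personal: 0.11 × 0.11 = 0.0121
  Social: 0.22 × 0.0025 = 0.00055
  Newsletters: 0.27 × 0.032 = 0.00864
  Work: 0.04 × 0.092 = 0.00368
  Alerts: 0.12 × 0.07 = 0.0084
  Promotions: 0.24 × 0.42 = 0.1008
Normalizing constant = 0.13417.
P(Work | evidence) = 0.00368 / 0.13417 ≈ 0.0274.

0.0274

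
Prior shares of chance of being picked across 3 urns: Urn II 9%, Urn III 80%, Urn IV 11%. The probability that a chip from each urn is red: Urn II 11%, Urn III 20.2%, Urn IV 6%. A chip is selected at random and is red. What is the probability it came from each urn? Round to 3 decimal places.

Urn II 0.056, Urn III 0.907, Urn IV 0.037

By Bayes' rule, posterior ∝ prior × likelihood:
  Urn II: 0.09 × 0.11 = 0.0099
  Urn III: 0.8 × 0.202 = 0.1616
  Urn IV: 0.11 × 0.06 = 0.0066
Total = 0.1781.
P(Urn II | red) = 0.0099/0.1781 ≈ 0.056
P(Urn III | red) = 0.1616/0.1781 ≈ 0.907
P(Urn IV | red) = 0.0066/0.1781 ≈ 0.037
(Check: 0.056+0.907+0.037 = 1.000.)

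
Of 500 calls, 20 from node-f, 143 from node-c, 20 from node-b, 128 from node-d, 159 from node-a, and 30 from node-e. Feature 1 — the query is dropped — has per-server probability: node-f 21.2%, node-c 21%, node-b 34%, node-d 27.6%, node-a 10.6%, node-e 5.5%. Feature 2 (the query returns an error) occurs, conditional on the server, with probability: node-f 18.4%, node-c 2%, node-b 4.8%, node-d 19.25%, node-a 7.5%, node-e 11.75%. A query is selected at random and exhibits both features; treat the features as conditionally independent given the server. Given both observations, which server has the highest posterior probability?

node-d

By Bayes' rule, posterior ∝ prior × likelihood:
  node-f: 0.04 × 0.212 × 0.184 = 0.00156032
  node-c: 0.286 × 0.21 × 0.02 = 0.0012012
  node-b: 0.04 × 0.34 × 0.048 = 0.0006528
  node-d: 0.256 × 0.276 × 0.1925 = 0.01360128
  node-a: 0.318 × 0.106 × 0.075 = 0.0025281
  node-e: 0.06 × 0.055 × 0.1175 = 0.00038775
Sum = 0.01993145.
Largest term belongs to node-d, so node-d is most probable.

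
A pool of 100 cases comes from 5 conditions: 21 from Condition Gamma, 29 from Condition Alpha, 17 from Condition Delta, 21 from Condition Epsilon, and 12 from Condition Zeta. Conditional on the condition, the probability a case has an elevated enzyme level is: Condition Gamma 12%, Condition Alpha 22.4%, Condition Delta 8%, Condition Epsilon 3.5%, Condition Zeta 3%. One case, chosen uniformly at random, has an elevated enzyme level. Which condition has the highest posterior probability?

Compute prior × likelihood for every hypothesis:
  Condition Gamma: 0.21 × 0.12 = 0.0252
  Condition Alpha: 0.29 × 0.224 = 0.06496
  Condition Delta: 0.17 × 0.08 = 0.0136
  Condition Epsilon: 0.21 × 0.035 = 0.00735
  Condition Zeta: 0.12 × 0.03 = 0.0036
Normalizing constant = 0.11471.
Largest term belongs to Condition Alpha, so Condition Alpha is most probable.

Condition Alpha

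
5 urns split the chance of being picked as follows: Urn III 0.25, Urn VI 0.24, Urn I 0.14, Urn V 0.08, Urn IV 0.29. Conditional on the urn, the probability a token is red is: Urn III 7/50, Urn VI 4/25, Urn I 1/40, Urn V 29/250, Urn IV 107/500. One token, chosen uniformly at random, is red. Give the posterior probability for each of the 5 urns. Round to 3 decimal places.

Urn III 0.236, Urn VI 0.259, Urn I 0.024, Urn V 0.063, Urn IV 0.419

Prior × likelihood for each hypothesis:
  Urn III: 0.25 × 0.14 = 0.035
  Urn VI: 0.24 × 0.16 = 0.0384
  Urn I: 0.14 × 0.025 = 0.0035
  Urn V: 0.08 × 0.116 = 0.00928
  Urn IV: 0.29 × 0.214 = 0.06206
Normalizing constant = 0.14824.
P(Urn III | red) = 0.035/0.14824 ≈ 0.236
P(Urn VI | red) = 0.0384/0.14824 ≈ 0.259
P(Urn I | red) = 0.0035/0.14824 ≈ 0.024
P(Urn V | red) = 0.00928/0.14824 ≈ 0.063
P(Urn IV | red) = 0.06206/0.14824 ≈ 0.419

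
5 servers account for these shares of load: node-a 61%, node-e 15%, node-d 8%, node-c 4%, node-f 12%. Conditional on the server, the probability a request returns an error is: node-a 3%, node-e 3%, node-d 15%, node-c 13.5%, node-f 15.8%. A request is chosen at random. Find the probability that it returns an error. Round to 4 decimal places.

0.0592

Unnormalized posteriors (prior × likelihood):
  node-a: 0.61 × 0.03 = 0.0183
  node-e: 0.15 × 0.03 = 0.0045
  node-d: 0.08 × 0.15 = 0.012
  node-c: 0.04 × 0.135 = 0.0054
  node-f: 0.12 × 0.158 = 0.01896
P(error) = 0.0183 + 0.0045 + 0.012 + 0.0054 + 0.01896 = 0.05916 → 0.0592.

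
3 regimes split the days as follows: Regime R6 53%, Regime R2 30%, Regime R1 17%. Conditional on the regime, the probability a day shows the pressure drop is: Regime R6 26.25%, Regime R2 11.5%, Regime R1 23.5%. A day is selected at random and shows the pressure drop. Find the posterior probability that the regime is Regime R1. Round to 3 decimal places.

Prior × likelihood for each hypothesis:
  Regime R6: 0.53 × 0.2625 = 0.139125
  Regime R2: 0.3 × 0.115 = 0.0345
  Regime R1: 0.17 × 0.235 = 0.03995
Sum = 0.213575.
P(Regime R1 | evidence) = 0.03995 / 0.213575 ≈ 0.187.

0.187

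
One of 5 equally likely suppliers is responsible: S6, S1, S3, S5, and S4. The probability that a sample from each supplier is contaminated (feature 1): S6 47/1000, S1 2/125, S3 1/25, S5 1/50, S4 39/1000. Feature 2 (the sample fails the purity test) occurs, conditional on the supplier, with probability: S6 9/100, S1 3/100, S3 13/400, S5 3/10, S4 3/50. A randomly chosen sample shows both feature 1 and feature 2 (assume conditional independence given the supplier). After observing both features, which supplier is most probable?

S5

Since the prior is uniform, the posterior is proportional to the likelihood:
  S6: 0.047 × 0.09 = 0.00423
  S1: 0.016 × 0.03 = 0.00048
  S3: 0.04 × 0.0325 = 0.0013
  S5: 0.02 × 0.3 = 0.006
  S4: 0.039 × 0.06 = 0.00234
Total = 0.01435.
Largest term belongs to S5, so S5 is most probable.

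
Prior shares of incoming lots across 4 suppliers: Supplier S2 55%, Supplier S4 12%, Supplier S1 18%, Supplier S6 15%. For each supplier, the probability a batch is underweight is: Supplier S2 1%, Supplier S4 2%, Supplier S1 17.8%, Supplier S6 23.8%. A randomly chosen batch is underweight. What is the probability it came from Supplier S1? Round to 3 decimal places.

Compute prior × likelihood for every hypothesis:
  Supplier S2: 0.55 × 0.01 = 0.0055
  Supplier S4: 0.12 × 0.02 = 0.0024
  Supplier S1: 0.18 × 0.178 = 0.03204
  Supplier S6: 0.15 × 0.238 = 0.0357
Sum = 0.07564.
P(Supplier S1 | evidence) = 0.03204 / 0.07564 ≈ 0.424.

0.424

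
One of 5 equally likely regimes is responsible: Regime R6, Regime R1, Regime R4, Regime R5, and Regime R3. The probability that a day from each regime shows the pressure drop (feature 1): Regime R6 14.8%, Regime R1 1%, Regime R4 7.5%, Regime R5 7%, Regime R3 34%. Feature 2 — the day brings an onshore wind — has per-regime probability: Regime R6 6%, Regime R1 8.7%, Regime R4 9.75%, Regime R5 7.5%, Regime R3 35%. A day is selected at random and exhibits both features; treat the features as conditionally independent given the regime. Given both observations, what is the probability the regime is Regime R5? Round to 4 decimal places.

With a uniform prior (1/5 each), posterior ∝ likelihood:
  Regime R6: 0.148 × 0.06 = 0.00888
  Regime R1: 0.01 × 0.087 = 0.00087
  Regime R4: 0.075 × 0.0975 = 0.0073125
  Regime R5: 0.07 × 0.075 = 0.00525
  Regime R3: 0.34 × 0.35 = 0.119
Total = 0.1413125.
P(Regime R5 | evidence) = 0.00525 / 0.1413125 ≈ 0.0372.

0.0372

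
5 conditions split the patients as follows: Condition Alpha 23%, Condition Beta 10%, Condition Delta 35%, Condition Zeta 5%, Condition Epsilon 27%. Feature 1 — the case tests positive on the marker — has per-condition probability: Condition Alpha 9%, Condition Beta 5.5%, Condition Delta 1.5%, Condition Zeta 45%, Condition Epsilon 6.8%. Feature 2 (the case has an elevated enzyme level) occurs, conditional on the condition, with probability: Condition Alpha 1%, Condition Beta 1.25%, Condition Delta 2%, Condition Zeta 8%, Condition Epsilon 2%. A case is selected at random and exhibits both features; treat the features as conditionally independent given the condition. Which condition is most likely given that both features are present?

Condition Zeta

Prior × likelihood for each hypothesis:
  Condition Alpha: 0.23 × 0.09 × 0.01 = 0.000207
  Condition Beta: 0.1 × 0.055 × 0.0125 = 0.00006875
  Condition Delta: 0.35 × 0.015 × 0.02 = 0.000105
  Condition Zeta: 0.05 × 0.45 × 0.08 = 0.0018
  Condition Epsilon: 0.27 × 0.068 × 0.02 = 0.0003672
Normalizing constant = 0.00254795.
Largest term belongs to Condition Zeta, so Condition Zeta is most probable.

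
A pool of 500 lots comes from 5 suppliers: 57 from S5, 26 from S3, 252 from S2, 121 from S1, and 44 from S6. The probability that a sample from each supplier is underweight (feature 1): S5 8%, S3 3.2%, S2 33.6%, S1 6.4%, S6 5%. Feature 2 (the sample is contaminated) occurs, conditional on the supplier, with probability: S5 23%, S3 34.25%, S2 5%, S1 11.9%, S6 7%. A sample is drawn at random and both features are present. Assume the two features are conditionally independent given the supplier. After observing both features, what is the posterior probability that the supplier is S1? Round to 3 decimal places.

Compute prior × likelihood for every hypothesis:
  S5: 0.114 × 0.08 × 0.23 = 0.0020976
  S3: 0.052 × 0.032 × 0.3425 = 0.00056992
  S2: 0.504 × 0.336 × 0.05 = 0.0084672
  S1: 0.242 × 0.064 × 0.119 = 0.001843072
  S6: 0.088 × 0.05 × 0.07 = 0.000308
Total = 0.013285792.
P(S1 | evidence) = 0.001843072 / 0.013285792 ≈ 0.139.

0.139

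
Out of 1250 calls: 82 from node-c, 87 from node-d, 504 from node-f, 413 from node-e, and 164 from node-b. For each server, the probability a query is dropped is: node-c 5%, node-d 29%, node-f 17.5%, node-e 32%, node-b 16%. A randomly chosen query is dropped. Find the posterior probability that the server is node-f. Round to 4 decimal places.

Unnormalized posteriors (prior × likelihood):
  node-c: 0.0656 × 0.05 = 0.00328
  node-d: 0.0696 × 0.29 = 0.020184
  node-f: 0.4032 × 0.175 = 0.07056
  node-e: 0.3304 × 0.32 = 0.105728
  node-b: 0.1312 × 0.16 = 0.020992
Total = 0.220744.
P(node-f | evidence) = 0.07056 / 0.220744 ≈ 0.3196.

0.3196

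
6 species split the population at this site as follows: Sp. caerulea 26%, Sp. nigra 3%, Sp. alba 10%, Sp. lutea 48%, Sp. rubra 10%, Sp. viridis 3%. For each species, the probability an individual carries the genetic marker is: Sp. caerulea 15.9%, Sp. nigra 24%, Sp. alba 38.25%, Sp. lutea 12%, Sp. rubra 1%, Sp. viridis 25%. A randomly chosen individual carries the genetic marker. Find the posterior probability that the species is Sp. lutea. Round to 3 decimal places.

0.377

Prior × likelihood for each hypothesis:
  Sp. caerulea: 0.26 × 0.159 = 0.04134
  Sp. nigra: 0.03 × 0.24 = 0.0072
  Sp. alba: 0.1 × 0.3825 = 0.03825
  Sp. lutea: 0.48 × 0.12 = 0.0576
  Sp. rubra: 0.1 × 0.01 = 0.001
  Sp. viridis: 0.03 × 0.25 = 0.0075
Sum = 0.15289.
P(Sp. lutea | evidence) = 0.0576 / 0.15289 ≈ 0.377.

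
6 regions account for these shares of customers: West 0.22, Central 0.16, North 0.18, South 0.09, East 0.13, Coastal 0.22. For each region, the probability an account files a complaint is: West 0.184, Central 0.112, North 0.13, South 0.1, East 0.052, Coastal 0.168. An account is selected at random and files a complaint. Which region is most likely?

West

Prior × likelihood for each hypothesis:
  West: 0.22 × 0.184 = 0.04048
  Central: 0.16 × 0.112 = 0.01792
  North: 0.18 × 0.13 = 0.0234
  South: 0.09 × 0.1 = 0.009
  East: 0.13 × 0.052 = 0.00676
  Coastal: 0.22 × 0.168 = 0.03696
Normalizing constant = 0.13452.
Largest term belongs to West, so West is most probable.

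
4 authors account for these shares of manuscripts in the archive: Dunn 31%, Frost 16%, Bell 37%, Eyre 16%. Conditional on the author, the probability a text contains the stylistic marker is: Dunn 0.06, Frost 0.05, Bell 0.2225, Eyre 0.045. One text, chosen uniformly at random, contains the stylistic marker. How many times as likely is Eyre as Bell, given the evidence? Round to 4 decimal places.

0.0875

Prior × likelihood for each hypothesis:
  Dunn: 0.31 × 0.06 = 0.0186
  Frost: 0.16 × 0.05 = 0.008
  Bell: 0.37 × 0.2225 = 0.082325
  Eyre: 0.16 × 0.045 = 0.0072
Total = 0.116125.
The ratio is 0.0072 / 0.082325 (the normalizer cancels) = 0.0875.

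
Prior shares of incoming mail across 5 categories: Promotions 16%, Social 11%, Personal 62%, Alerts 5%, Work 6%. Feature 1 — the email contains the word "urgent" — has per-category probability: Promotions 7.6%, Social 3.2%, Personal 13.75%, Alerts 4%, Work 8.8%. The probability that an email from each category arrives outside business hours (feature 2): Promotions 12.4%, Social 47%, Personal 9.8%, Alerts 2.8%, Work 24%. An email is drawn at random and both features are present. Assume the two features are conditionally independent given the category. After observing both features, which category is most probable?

Unnormalized posteriors (prior × likelihood):
  Promotions: 0.16 × 0.076 × 0.124 = 0.00150784
  Social: 0.11 × 0.032 × 0.47 = 0.0016544
  Personal: 0.62 × 0.1375 × 0.098 = 0.0083545
  Alerts: 0.05 × 0.04 × 0.028 = 0.000056
  Work: 0.06 × 0.088 × 0.24 = 0.0012672
Normalizing constant = 0.01283994.
Largest term belongs to Personal, so Personal is most probable.

Personal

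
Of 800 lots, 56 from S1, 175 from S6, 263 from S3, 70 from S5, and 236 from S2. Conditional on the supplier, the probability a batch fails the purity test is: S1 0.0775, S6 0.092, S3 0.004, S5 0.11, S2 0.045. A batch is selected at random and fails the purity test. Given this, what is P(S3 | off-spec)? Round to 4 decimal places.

Prior × likelihood for each hypothesis:
  S1: 0.07 × 0.0775 = 0.005425
  S6: 0.21875 × 0.092 = 0.020125
  S3: 0.32875 × 0.004 = 0.001315
  S5: 0.0875 × 0.11 = 0.009625
  S2: 0.295 × 0.045 = 0.013275
Sum = 0.049765.
P(S3 | evidence) = 0.001315 / 0.049765 ≈ 0.0264.

0.0264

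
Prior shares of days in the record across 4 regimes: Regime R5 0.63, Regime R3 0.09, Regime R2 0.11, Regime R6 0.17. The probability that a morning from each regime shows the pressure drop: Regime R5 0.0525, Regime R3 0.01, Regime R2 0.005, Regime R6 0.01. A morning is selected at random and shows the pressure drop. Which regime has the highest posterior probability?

Prior × likelihood for each hypothesis:
  Regime R5: 0.63 × 0.0525 = 0.033075
  Regime R3: 0.09 × 0.01 = 0.0009
  Regime R2: 0.11 × 0.005 = 0.00055
  Regime R6: 0.17 × 0.01 = 0.0017
Total = 0.036225.
Largest term belongs to Regime R5, so Regime R5 is most probable.

Regime R5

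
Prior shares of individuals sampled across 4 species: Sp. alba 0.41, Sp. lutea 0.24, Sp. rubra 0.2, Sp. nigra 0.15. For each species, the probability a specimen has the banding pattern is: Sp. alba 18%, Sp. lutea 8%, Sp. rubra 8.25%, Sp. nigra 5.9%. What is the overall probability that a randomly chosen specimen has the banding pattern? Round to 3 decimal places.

0.118

Unnormalized posteriors (prior × likelihood):
  Sp. alba: 0.41 × 0.18 = 0.0738
  Sp. lutea: 0.24 × 0.08 = 0.0192
  Sp. rubra: 0.2 × 0.0825 = 0.0165
  Sp. nigra: 0.15 × 0.059 = 0.00885
P(banded) = 0.0738 + 0.0192 + 0.0165 + 0.00885 = 0.11835 → 0.118.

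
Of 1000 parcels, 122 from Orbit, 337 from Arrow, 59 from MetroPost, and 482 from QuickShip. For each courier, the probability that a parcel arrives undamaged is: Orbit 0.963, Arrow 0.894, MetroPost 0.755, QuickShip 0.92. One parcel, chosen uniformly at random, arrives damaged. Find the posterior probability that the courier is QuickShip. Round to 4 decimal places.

Taking complements, P(damaged | each) = Orbit 0.037, Arrow 0.106, MetroPost 0.245, QuickShip 0.08.
By Bayes' rule, posterior ∝ prior × likelihood:
  Orbit: 0.122 × 0.037 = 0.004514
  Arrow: 0.337 × 0.106 = 0.035722
  MetroPost: 0.059 × 0.245 = 0.014455
  QuickShip: 0.482 × 0.08 = 0.03856
Total = 0.093251.
P(QuickShip | evidence) = 0.03856 / 0.093251 ≈ 0.4135.

0.4135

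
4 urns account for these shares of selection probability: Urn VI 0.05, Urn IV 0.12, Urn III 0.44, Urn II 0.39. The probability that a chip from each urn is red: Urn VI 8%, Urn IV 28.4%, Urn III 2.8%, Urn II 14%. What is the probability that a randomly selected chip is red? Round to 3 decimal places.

Prior × likelihood for each hypothesis:
  Urn VI: 0.05 × 0.08 = 0.004
  Urn IV: 0.12 × 0.284 = 0.03408
  Urn III: 0.44 × 0.028 = 0.01232
  Urn II: 0.39 × 0.14 = 0.0546
P(red) = 0.004 + 0.03408 + 0.01232 + 0.0546 = 0.105 → 0.105.

0.105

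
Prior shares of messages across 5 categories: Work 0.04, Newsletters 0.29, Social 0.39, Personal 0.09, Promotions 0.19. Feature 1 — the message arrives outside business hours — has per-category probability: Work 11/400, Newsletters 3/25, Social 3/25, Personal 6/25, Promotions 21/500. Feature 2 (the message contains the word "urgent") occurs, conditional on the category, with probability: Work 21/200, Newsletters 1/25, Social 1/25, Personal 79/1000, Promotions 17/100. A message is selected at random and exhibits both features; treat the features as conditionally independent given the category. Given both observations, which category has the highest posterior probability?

Social

Compute prior × likelihood for every hypothesis:
  Work: 0.04 × 0.0275 × 0.105 = 0.0001155
  Newsletters: 0.29 × 0.12 × 0.04 = 0.001392
  Social: 0.39 × 0.12 × 0.04 = 0.001872
  Personal: 0.09 × 0.24 × 0.079 = 0.0017064
  Promotions: 0.19 × 0.042 × 0.17 = 0.0013566
Normalizing constant = 0.0064425.
Largest term belongs to Social, so Social is most probable.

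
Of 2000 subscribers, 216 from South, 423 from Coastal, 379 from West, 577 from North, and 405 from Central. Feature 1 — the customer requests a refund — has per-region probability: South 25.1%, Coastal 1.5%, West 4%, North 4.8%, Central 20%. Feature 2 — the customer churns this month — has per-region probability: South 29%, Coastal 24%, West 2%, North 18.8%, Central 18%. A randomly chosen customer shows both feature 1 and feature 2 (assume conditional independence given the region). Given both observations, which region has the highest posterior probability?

South

Unnormalized posteriors (prior × likelihood):
  South: 0.108 × 0.251 × 0.29 = 0.00786132
  Coastal: 0.2115 × 0.015 × 0.24 = 0.0007614
  West: 0.1895 × 0.04 × 0.02 = 0.0001516
  North: 0.2885 × 0.048 × 0.188 = 0.002603424
  Central: 0.2025 × 0.2 × 0.18 = 0.00729
Total = 0.018667744.
Largest term belongs to South, so South is most probable.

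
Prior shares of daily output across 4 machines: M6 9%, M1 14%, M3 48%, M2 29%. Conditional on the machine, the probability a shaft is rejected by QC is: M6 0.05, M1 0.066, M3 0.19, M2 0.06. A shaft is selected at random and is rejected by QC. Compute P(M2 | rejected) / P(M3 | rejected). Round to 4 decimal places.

Unnormalized posteriors (prior × likelihood):
  M6: 0.09 × 0.05 = 0.0045
  M1: 0.14 × 0.066 = 0.00924
  M3: 0.48 × 0.19 = 0.0912
  M2: 0.29 × 0.06 = 0.0174
Total = 0.12234.
The ratio is 0.0174 / 0.0912 (the normalizer cancels) = 0.1908.

0.1908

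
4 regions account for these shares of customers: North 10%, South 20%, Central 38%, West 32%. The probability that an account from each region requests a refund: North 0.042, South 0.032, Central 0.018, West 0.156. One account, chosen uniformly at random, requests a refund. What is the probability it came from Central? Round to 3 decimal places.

0.102

Prior × likelihood for each hypothesis:
  North: 0.1 × 0.042 = 0.0042
  South: 0.2 × 0.032 = 0.0064
  Central: 0.38 × 0.018 = 0.00684
  West: 0.32 × 0.156 = 0.04992
Normalizing constant = 0.06736.
P(Central | evidence) = 0.00684 / 0.06736 ≈ 0.102.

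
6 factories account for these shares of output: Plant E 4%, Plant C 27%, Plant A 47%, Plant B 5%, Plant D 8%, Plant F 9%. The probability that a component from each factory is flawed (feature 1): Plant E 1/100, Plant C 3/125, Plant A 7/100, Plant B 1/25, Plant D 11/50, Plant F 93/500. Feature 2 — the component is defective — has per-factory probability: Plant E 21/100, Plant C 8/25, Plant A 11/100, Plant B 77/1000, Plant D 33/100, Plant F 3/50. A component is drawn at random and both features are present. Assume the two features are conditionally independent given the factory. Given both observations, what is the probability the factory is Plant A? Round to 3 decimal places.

Prior × likelihood for each hypothesis:
  Plant E: 0.04 × 0.01 × 0.21 = 0.000084
  Plant C: 0.27 × 0.024 × 0.32 = 0.0020736
  Plant A: 0.47 × 0.07 × 0.11 = 0.003619
  Plant B: 0.05 × 0.04 × 0.077 = 0.000154
  Plant D: 0.08 × 0.22 × 0.33 = 0.005808
  Plant F: 0.09 × 0.186 × 0.06 = 0.0010044
Normalizing constant = 0.012743.
P(Plant A | evidence) = 0.003619 / 0.012743 ≈ 0.284.

0.284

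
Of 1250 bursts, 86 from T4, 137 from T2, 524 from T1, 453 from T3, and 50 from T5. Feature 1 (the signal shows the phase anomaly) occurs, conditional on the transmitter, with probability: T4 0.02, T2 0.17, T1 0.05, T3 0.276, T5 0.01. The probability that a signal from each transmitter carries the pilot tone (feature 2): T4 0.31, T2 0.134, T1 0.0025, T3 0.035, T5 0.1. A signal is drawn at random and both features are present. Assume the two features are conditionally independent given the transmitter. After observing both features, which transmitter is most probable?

T3

Prior × likelihood for each hypothesis:
  T4: 0.0688 × 0.02 × 0.31 = 0.00042656
  T2: 0.1096 × 0.17 × 0.134 = 0.002496688
  T1: 0.4192 × 0.05 × 0.0025 = 0.0000524
  T3: 0.3624 × 0.276 × 0.035 = 0.003500784
  T5: 0.04 × 0.01 × 0.1 = 0.00004
Total = 0.006516432.
Largest term belongs to T3, so T3 is most probable.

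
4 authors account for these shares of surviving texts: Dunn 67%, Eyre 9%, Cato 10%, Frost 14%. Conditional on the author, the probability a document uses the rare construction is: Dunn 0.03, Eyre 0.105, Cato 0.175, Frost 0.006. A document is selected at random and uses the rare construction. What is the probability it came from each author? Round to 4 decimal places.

By Bayes' rule, posterior ∝ prior × likelihood:
  Dunn: 0.67 × 0.03 = 0.0201
  Eyre: 0.09 × 0.105 = 0.00945
  Cato: 0.1 × 0.175 = 0.0175
  Frost: 0.14 × 0.006 = 0.00084
Normalizing constant = 0.04789.
P(Dunn | rare-form) = 0.0201/0.04789 ≈ 0.4197
P(Eyre | rare-form) = 0.00945/0.04789 ≈ 0.1973
P(Cato | rare-form) = 0.0175/0.04789 ≈ 0.3654
P(Frost | rare-form) = 0.00084/0.04789 ≈ 0.0175
(Check: 0.4197+0.1973+0.3654+0.0175 = 0.9999.)

Dunn 0.4197, Eyre 0.1973, Cato 0.3654, Frost 0.0175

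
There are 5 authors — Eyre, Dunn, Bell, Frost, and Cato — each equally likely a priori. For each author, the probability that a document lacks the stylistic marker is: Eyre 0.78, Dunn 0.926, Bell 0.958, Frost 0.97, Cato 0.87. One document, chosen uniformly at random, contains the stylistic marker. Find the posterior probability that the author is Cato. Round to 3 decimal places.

Taking complements, P(marker | each) = Eyre 0.22, Dunn 0.074, Bell 0.042, Frost 0.03, Cato 0.13.
With a uniform prior (1/5 each), posterior ∝ likelihood:
  Eyre: 0.22
  Dunn: 0.074
  Bell: 0.042
  Frost: 0.03
  Cato: 0.13
Normalizing constant = 0.496.
P(Cato | evidence) = 0.13 / 0.496 ≈ 0.262.

0.262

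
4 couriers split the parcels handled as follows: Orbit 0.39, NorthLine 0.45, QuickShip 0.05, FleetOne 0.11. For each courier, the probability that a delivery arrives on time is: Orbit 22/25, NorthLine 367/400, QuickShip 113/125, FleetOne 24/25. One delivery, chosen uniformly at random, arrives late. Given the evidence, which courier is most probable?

Taking complements, P(late | each) = Orbit 0.12, NorthLine 0.0825, QuickShip 0.096, FleetOne 0.04.
By Bayes' rule, posterior ∝ prior × likelihood:
  Orbit: 0.39 × 0.12 = 0.0468
  NorthLine: 0.45 × 0.0825 = 0.037125
  QuickShip: 0.05 × 0.096 = 0.0048
  FleetOne: 0.11 × 0.04 = 0.0044
Total = 0.093125.
Largest term belongs to Orbit, so Orbit is most probable.

Orbit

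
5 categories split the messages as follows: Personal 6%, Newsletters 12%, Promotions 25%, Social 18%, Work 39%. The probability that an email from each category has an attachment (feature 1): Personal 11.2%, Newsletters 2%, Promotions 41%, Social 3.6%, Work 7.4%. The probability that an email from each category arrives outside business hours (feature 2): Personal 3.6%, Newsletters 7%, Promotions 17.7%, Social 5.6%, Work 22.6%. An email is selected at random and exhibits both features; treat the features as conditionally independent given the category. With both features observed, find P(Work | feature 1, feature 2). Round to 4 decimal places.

Unnormalized posteriors (prior × likelihood):
  Personal: 0.06 × 0.112 × 0.036 = 0.00024192
  Newsletters: 0.12 × 0.02 × 0.07 = 0.000168
  Promotions: 0.25 × 0.41 × 0.177 = 0.0181425
  Social: 0.18 × 0.036 × 0.056 = 0.00036288
  Work: 0.39 × 0.074 × 0.226 = 0.00652236
Normalizing constant = 0.02543766.
P(Work | evidence) = 0.00652236 / 0.02543766 ≈ 0.2564.

0.2564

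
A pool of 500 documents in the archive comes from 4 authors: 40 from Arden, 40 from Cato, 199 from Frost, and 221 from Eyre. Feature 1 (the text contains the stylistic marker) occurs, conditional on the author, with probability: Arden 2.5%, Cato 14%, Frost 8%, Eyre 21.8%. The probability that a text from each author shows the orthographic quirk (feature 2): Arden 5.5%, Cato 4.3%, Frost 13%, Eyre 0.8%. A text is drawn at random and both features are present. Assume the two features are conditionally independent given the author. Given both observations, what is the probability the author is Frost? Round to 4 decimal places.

0.7524

Unnormalized posteriors (prior × likelihood):
  Arden: 0.08 × 0.025 × 0.055 = 0.00011
  Cato: 0.08 × 0.14 × 0.043 = 0.0004816
  Frost: 0.398 × 0.08 × 0.13 = 0.0041392
  Eyre: 0.442 × 0.218 × 0.008 = 0.000770848
Total = 0.005501648.
P(Frost | evidence) = 0.0041392 / 0.005501648 ≈ 0.7524.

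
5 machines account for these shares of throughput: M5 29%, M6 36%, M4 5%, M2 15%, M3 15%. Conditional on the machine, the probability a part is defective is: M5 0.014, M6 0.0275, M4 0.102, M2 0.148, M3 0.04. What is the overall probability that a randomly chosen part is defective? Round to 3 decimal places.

Unnormalized posteriors (prior × likelihood):
  M5: 0.29 × 0.014 = 0.00406
  M6: 0.36 × 0.0275 = 0.0099
  M4: 0.05 × 0.102 = 0.0051
  M2: 0.15 × 0.148 = 0.0222
  M3: 0.15 × 0.04 = 0.006
P(defective) = 0.00406 + 0.0099 + 0.0051 + 0.0222 + 0.006 = 0.04726 → 0.047.

0.047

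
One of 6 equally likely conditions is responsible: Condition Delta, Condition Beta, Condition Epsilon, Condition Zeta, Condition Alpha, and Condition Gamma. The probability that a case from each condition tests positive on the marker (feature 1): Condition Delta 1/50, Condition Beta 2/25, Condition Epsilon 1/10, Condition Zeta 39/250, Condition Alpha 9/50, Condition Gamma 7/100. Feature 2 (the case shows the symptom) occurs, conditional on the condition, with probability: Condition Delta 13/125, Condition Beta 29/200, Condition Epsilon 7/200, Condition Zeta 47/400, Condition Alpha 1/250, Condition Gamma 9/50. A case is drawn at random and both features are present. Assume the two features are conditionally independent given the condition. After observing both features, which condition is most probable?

Since the prior is uniform, the posterior is proportional to the likelihood:
  Condition Delta: 0.02 × 0.104 = 0.00208
  Condition Beta: 0.08 × 0.145 = 0.0116
  Condition Epsilon: 0.1 × 0.035 = 0.0035
  Condition Zeta: 0.156 × 0.1175 = 0.01833
  Condition Alpha: 0.18 × 0.004 = 0.00072
  Condition Gamma: 0.07 × 0.18 = 0.0126
Normalizing constant = 0.04883.
Largest term belongs to Condition Zeta, so Condition Zeta is most probable.

Condition Zeta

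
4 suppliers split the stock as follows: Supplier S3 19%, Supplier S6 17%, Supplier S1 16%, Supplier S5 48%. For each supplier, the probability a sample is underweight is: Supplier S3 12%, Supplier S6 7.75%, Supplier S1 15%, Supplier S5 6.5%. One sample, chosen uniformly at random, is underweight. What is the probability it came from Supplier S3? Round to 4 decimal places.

Unnormalized posteriors (prior × likelihood):
  Supplier S3: 0.19 × 0.12 = 0.0228
  Supplier S6: 0.17 × 0.0775 = 0.013175
  Supplier S1: 0.16 × 0.15 = 0.024
  Supplier S5: 0.48 × 0.065 = 0.0312
Normalizing constant = 0.091175.
P(Supplier S3 | evidence) = 0.0228 / 0.091175 ≈ 0.2501.

0.2501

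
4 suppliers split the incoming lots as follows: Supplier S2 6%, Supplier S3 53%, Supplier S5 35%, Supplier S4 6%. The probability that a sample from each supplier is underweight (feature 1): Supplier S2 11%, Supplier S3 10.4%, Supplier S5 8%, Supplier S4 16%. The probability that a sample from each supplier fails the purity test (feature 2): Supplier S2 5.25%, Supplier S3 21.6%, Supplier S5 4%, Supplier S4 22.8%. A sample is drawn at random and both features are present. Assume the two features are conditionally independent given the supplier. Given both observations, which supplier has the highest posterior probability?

Supplier S3

By Bayes' rule, posterior ∝ prior × likelihood:
  Supplier S2: 0.06 × 0.11 × 0.0525 = 0.0003465
  Supplier S3: 0.53 × 0.104 × 0.216 = 0.01190592
  Supplier S5: 0.35 × 0.08 × 0.04 = 0.00112
  Supplier S4: 0.06 × 0.16 × 0.228 = 0.0021888
Normalizing constant = 0.01556122.
Largest term belongs to Supplier S3, so Supplier S3 is most probable.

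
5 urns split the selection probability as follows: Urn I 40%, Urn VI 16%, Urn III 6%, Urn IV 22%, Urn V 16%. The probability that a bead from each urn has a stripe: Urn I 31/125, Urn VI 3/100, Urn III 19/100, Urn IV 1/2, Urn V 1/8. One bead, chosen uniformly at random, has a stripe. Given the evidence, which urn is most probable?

By Bayes' rule, posterior ∝ prior × likelihood:
  Urn I: 0.4 × 0.248 = 0.0992
  Urn VI: 0.16 × 0.03 = 0.0048
  Urn III: 0.06 × 0.19 = 0.0114
  Urn IV: 0.22 × 0.5 = 0.11
  Urn V: 0.16 × 0.125 = 0.02
Total = 0.2454.
Largest term belongs to Urn IV, so Urn IV is most probable.

Urn IV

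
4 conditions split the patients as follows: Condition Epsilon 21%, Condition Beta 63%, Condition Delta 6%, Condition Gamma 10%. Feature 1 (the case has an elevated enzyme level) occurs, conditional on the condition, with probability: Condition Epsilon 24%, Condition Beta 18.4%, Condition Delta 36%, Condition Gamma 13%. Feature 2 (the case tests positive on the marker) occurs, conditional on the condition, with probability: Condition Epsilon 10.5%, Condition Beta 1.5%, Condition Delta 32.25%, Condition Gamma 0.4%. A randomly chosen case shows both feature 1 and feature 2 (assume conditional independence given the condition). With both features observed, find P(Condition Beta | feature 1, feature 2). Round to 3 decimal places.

Prior × likelihood for each hypothesis:
  Condition Epsilon: 0.21 × 0.24 × 0.105 = 0.005292
  Condition Beta: 0.63 × 0.184 × 0.015 = 0.0017388
  Condition Delta: 0.06 × 0.36 × 0.3225 = 0.006966
  Condition Gamma: 0.1 × 0.13 × 0.004 = 0.000052
Total = 0.0140488.
P(Condition Beta | evidence) = 0.0017388 / 0.0140488 ≈ 0.124.

0.124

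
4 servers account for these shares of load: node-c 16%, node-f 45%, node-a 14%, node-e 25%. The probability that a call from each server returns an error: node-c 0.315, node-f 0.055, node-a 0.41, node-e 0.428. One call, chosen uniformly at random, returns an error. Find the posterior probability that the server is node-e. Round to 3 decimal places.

Prior × likelihood for each hypothesis:
  node-c: 0.16 × 0.315 = 0.0504
  node-f: 0.45 × 0.055 = 0.02475
  node-a: 0.14 × 0.41 = 0.0574
  node-e: 0.25 × 0.428 = 0.107
Total = 0.23955.
P(node-e | evidence) = 0.107 / 0.23955 ≈ 0.447.

0.447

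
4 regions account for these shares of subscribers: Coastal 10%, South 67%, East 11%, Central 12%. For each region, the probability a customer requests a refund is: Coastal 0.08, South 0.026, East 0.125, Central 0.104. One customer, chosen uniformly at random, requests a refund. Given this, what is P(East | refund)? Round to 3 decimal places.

0.266

Compute prior × likelihood for every hypothesis:
  Coastal: 0.1 × 0.08 = 0.008
  South: 0.67 × 0.026 = 0.01742
  East: 0.11 × 0.125 = 0.01375
  Central: 0.12 × 0.104 = 0.01248
Normalizing constant = 0.05165.
P(East | evidence) = 0.01375 / 0.05165 ≈ 0.266.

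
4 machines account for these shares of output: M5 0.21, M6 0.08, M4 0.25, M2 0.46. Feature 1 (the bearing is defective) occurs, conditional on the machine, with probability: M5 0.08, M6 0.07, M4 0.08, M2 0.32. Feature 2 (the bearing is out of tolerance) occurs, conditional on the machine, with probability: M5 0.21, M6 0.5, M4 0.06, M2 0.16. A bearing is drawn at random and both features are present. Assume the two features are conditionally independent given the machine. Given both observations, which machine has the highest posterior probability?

M2

Unnormalized posteriors (prior × likelihood):
  M5: 0.21 × 0.08 × 0.21 = 0.003528
  M6: 0.08 × 0.07 × 0.5 = 0.0028
  M4: 0.25 × 0.08 × 0.06 = 0.0012
  M2: 0.46 × 0.32 × 0.16 = 0.023552
Total = 0.03108.
Largest term belongs to M2, so M2 is most probable.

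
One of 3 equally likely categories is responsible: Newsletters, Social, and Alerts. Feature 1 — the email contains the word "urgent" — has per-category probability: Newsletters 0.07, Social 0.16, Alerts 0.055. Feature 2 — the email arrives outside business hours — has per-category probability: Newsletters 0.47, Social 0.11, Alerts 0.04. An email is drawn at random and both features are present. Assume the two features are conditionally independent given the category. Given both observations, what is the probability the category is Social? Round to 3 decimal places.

With a uniform prior (1/3 each), posterior ∝ likelihood:
  Newsletters: 0.07 × 0.47 = 0.0329
  Social: 0.16 × 0.11 = 0.0176
  Alerts: 0.055 × 0.04 = 0.0022
Normalizing constant = 0.0527.
P(Social | evidence) = 0.0176 / 0.0527 ≈ 0.334.

0.334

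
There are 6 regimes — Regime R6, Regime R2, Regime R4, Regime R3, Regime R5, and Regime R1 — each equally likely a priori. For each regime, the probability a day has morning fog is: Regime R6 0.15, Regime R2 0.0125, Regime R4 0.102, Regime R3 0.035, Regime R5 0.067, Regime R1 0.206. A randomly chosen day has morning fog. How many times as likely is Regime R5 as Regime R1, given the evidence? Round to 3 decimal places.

0.325

With a uniform prior (1/6 each), posterior ∝ likelihood:
  Regime R6: 0.15
  Regime R2: 0.0125
  Regime R4: 0.102
  Regime R3: 0.035
  Regime R5: 0.067
  Regime R1: 0.206
Sum = 0.5725.
The ratio is 0.067 / 0.206 (the normalizer cancels) = 0.325.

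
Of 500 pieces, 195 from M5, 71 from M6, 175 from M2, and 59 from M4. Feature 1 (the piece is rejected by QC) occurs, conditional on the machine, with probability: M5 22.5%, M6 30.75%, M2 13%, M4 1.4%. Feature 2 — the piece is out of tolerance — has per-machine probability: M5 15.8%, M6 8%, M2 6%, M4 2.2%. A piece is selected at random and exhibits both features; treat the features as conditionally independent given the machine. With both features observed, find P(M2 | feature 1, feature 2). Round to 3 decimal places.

By Bayes' rule, posterior ∝ prior × likelihood:
  M5: 0.39 × 0.225 × 0.158 = 0.0138645
  M6: 0.142 × 0.3075 × 0.08 = 0.0034932
  M2: 0.35 × 0.13 × 0.06 = 0.00273
  M4: 0.118 × 0.014 × 0.022 = 0.000036344
Sum = 0.020124044.
P(M2 | evidence) = 0.00273 / 0.020124044 ≈ 0.136.

0.136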